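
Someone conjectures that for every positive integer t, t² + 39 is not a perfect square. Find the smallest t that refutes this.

A counterexample is any positive integer t such that t² + 39 is a perfect square; we check each in order.
The first 4 eligible values, up to t = 4, all satisfy the conclusion.
t = 5: 5² + 39 = 64 = 8², a perfect square.

t = 5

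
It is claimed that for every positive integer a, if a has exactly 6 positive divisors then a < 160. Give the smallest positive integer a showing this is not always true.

A counterexample is any positive integer a such that a has exactly 6 positive divisors but the claim fails; we check each in order.
For a = 12, 18, 20, 28, …, 147, 148, 153 the conclusion holds.
a = 164: τ(164) = 6; 164 ≥ 160.
Thus a = 164 disproves the claim, and no smaller a works.

a = 164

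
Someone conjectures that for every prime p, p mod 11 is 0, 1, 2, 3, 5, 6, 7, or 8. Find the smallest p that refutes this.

p = 31

Check each prime p in order until the claim fails.
For p = 2, 3, 5, 7, 11, 13, 17, 19, 23, 29 the conclusion holds.
p = 31: 31 mod 11 = 9 — not in {0, 1, 2, 3, 5, 6, 7, 8}.
Hence p = 31 is a counterexample.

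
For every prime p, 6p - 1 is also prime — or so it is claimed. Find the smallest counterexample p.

p = 2: 6p - 1 = 11, prime.
p = 3: 6p - 1 = 17, prime.
p = 5: 6p - 1 = 29, prime.
p = 7: 6p - 1 = 41, prime.
p = 11: 6p - 1 = 65 = 5 × 13, not prime.
Hence p = 11 is a counterexample.

p = 11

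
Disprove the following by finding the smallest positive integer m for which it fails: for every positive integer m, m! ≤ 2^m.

m = 4

For m = 1, 2, 3 the conclusion holds.
m = 4: m! = 24 and 2^m = 16, so 24 > 16.
Hence m = 4 is a counterexample.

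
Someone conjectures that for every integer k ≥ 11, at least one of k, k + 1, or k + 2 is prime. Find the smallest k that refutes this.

k = 14

We need the least integer k ≥ 11 for which k, k + 1, k + 2 are all composite.
k = 11: 11 is prime.
k = 12: 13 is prime.
k = 13: 13 is prime.
k = 14: 14 = 2 × 7; 15 = 3 × 5; 16 = 2 × 8 — all composite.
Hence k = 14 is a counterexample.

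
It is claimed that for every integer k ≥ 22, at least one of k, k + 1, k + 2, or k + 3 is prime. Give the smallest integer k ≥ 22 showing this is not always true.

k = 22: 23 is prime.
k = 23: 23 is prime.
k = 24: 24 = 2 × 12; 25 = 5 × 5; 26 = 2 × 13; 27 = 3 × 9 — all composite.
So k = 24 is the smallest counterexample.

k = 24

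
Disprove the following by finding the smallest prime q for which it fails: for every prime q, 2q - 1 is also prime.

q = 5

We need the least prime q for which 2q - 1 is not prime.
q = 2: 2q - 1 = 3, prime.
q = 3: 2q - 1 = 5, prime.
q = 5: 2q - 1 = 9 = 3 × 3, not prime.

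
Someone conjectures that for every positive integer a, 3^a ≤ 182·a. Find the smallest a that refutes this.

A counterexample is any positive integer a such that 3^a > 182·a; we check each in order.
For a = 1, 2, 3, 4, 5, 6 the conclusion holds.
a = 7: 3^a = 2187 and 182·a = 1274, so 2187 > 1274.
Hence a = 7 is a counterexample.

a = 7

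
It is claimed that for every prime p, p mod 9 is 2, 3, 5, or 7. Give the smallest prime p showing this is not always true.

p = 13

We need the least prime p for which the claim fails.
p = 2: 2 mod 9 = 2.
p = 3: 3 mod 9 = 3.
p = 5: 5 mod 9 = 5.
p = 7: 7 mod 9 = 7.
p = 11: 11 mod 9 = 2.
p = 13: 13 mod 9 = 4 — not in {2, 3, 5, 7}.
Hence p = 13 is a counterexample.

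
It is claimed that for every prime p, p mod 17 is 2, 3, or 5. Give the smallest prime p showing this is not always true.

p = 7

Check each prime p in order until the claim fails.
p = 2: 2 mod 17 = 2.
p = 3: 3 mod 17 = 3.
p = 5: 5 mod 17 = 5.
p = 7: 7 mod 17 = 7 — not in {2, 3, 5}.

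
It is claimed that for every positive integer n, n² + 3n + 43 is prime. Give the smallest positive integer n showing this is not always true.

Check each positive integer n in order until n² + 3n + 43 is not prime.
The first 38 eligible values, up to n = 38, all satisfy the conclusion.
n = 39: n² + 3n + 43 = 1681 = 41 × 41, composite.

n = 39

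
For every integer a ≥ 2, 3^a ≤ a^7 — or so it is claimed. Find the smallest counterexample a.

a = 19

We need the least integer a ≥ 2 for which 3^a > a^7.
For a = 2, 3, 4, 5, …, 16, 17, 18 the conclusion holds.
a = 19: 3^a = 1162261467 and a^7 = 893871739, so 1162261467 > 893871739.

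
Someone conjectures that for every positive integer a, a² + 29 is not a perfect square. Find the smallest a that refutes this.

A counterexample is any positive integer a such that a² + 29 is a perfect square; we check each in order.
The first 13 eligible values, up to a = 13, all satisfy the conclusion.
a = 14: 14² + 29 = 225 = 15², a perfect square.

a = 14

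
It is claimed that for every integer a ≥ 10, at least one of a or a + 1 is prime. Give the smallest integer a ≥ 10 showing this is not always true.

a = 14

Check each integer a ≥ 10 in order until a, a + 1 are both composite.
a = 10: 11 is prime.
a = 11: 11 is prime.
a = 12: 13 is prime.
a = 13: 13 is prime.
a = 14: 14 = 2 × 7; 15 = 3 × 5 — both composite.
Hence a = 14 is a counterexample.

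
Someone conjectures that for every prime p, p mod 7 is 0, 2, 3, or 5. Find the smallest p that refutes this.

p = 2: 2 mod 7 = 2.
p = 3: 3 mod 7 = 3.
p = 5: 5 mod 7 = 5.
p = 7: 7 mod 7 = 0.
p = 11: 11 mod 7 = 4 — not in {0, 2, 3, 5}.

p = 11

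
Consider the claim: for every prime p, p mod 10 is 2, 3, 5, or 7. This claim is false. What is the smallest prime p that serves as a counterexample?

A counterexample is any prime p such that the claim fails; we check each in order.
For p = 2, 3, 5, 7 the conclusion holds.
p = 11: 11 mod 10 = 1 — not in {2, 3, 5, 7}.
Hence p = 11 is a counterexample.

p = 11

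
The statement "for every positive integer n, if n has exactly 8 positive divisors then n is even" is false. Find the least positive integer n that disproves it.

We need the least positive integer n for which n has exactly 8 positive divisors but n is odd.
For n = 24, 30, 40, 42, …, 88, 102, 104 the conclusion holds.
n = 105: divisors of 105: 1, 3, 5, 7, 15, 21, 35, 105; 105 is odd.
Thus n = 105 disproves the claim, and no smaller n works.

n = 105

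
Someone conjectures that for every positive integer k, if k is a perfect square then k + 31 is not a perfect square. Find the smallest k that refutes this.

A counterexample is any positive integer k such that k is a perfect square but k + 31 is a perfect square; we check each in order.
For k = 1, 4, 9, 16, …, 144, 169, 196 the conclusion holds.
k = 225: 225 = 15² and 225 + 31 = 256 = 16².

k = 225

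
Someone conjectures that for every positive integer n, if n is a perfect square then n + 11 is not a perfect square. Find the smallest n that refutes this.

A counterexample is any positive integer n such that n is a perfect square but n + 11 is a perfect square; we check each in order.
For n = 1, 4, 9, 16 the conclusion holds.
n = 25: 25 = 5² and 25 + 11 = 36 = 6².
So n = 25 is the smallest counterexample.

n = 25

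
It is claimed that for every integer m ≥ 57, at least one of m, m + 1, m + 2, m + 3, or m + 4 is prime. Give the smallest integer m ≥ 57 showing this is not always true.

m = 62

We need the least integer m ≥ 57 for which m, m + 1, m + 2, m + 3, m + 4 are all composite.
The first 5 eligible values, up to m = 61, all satisfy the conclusion.
m = 62: 62 = 2 × 31; 63 = 3 × 21; 64 = 2 × 32; 65 = 5 × 13; 66 = 2 × 33 — all composite.
Hence m = 62 is a counterexample.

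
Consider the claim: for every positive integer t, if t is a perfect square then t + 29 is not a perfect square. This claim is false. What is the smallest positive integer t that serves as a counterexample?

Check each positive integer t in order until t is a perfect square but t + 29 is a perfect square.
For t = 1, 4, 9, 16, …, 121, 144, 169 the conclusion holds.
t = 196: 196 = 14² and 196 + 29 = 225 = 15².
So t = 196 is the smallest counterexample.

t = 196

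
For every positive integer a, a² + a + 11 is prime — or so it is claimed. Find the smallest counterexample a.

Check each positive integer a in order until a² + a + 11 is not prime.
For a = 1, 2, 3, 4, 5, 6, 7, 8, 9 the conclusion holds.
a = 10: a² + a + 11 = 121 = 11 × 11, composite.

a = 10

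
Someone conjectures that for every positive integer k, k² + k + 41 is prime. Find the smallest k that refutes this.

k = 40

We need the least positive integer k for which k² + k + 41 is not prime.
The first 39 eligible values, up to k = 39, all satisfy the conclusion.
k = 40: k² + k + 41 = 1681 = 41 × 41, composite.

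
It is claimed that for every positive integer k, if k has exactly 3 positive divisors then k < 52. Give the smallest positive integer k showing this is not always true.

k = 121

For k = 4, 9, 25, 49 the conclusion holds.
k = 121: τ(121) = 3; 121 ≥ 52.
Thus k = 121 disproves the claim, and no smaller k works.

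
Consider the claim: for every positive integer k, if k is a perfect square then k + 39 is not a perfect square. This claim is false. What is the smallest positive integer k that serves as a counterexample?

For k = 1, 4, 9, 16 the conclusion holds.
k = 25: 25 = 5² and 25 + 39 = 64 = 8².

k = 25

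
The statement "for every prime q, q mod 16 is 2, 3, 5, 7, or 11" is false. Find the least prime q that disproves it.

We need the least prime q for which the claim fails.
q = 2: 2 mod 16 = 2.
q = 3: 3 mod 16 = 3.
q = 5: 5 mod 16 = 5.
q = 7: 7 mod 16 = 7.
q = 11: 11 mod 16 = 11.
q = 13: 13 mod 16 = 13 — not in {2, 3, 5, 7, 11}.
Hence q = 13 is a counterexample.

q = 13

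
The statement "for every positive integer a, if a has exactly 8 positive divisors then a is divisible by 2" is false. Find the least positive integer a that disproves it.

We need the least positive integer a for which a has exactly 8 positive divisors but a is not divisible by 2.
For a = 24, 30, 40, 42, …, 88, 102, 104 the conclusion holds.
a = 105: τ(105) = 8; 105 mod 2 = 1.

a = 105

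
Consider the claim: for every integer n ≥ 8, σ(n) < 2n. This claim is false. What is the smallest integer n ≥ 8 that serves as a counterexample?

n = 12

Check each integer n ≥ 8 in order until the claim fails.
n = 8: σ(8) = 15; 15 < 16.
n = 9: σ(9) = 13; 13 < 18.
n = 10: σ(10) = 18; 18 < 20.
n = 11: σ(11) = 12; 12 < 22.
n = 12: σ(12) = 28; 28 ≥ 24.
So n = 12 is the smallest counterexample.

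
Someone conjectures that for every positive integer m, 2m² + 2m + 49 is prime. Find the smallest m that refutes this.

m = 6

Check each positive integer m in order until 2m² + 2m + 49 is not prime.
For m = 1, 2, 3, 4, 5 the conclusion holds.
m = 6: 2m² + 2m + 49 = 133 = 7 × 19, composite.
Hence m = 6 is a counterexample.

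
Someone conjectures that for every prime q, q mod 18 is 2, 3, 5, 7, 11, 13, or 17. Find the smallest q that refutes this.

For q = 2, 3, 5, 7, 11, 13, 17 the conclusion holds.
q = 19: 19 mod 18 = 1 — not in {2, 3, 5, 7, 11, 13, 17}.

q = 19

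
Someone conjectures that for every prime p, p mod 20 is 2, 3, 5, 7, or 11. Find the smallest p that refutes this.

p = 13

A counterexample is any prime p such that the claim fails; we check each in order.
p = 2: 2 mod 20 = 2.
p = 3: 3 mod 20 = 3.
p = 5: 5 mod 20 = 5.
p = 7: 7 mod 20 = 7.
p = 11: 11 mod 20 = 11.
p = 13: 13 mod 20 = 13 — not in {2, 3, 5, 7, 11}.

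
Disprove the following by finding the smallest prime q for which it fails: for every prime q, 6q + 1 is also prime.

q = 19

We need the least prime q for which 6q + 1 is not prime.
For q = 2, 3, 5, 7, 11, 13, 17 the conclusion holds.
q = 19: 6q + 1 = 115 = 5 × 23, not prime.
Thus q = 19 disproves the claim, and no smaller q works.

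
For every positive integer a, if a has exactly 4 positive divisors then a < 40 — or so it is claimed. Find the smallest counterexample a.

a = 46

Check each positive integer a in order until a has exactly 4 positive divisors but the claim fails.
For a = 6, 8, 10, 14, …, 35, 38, 39 the conclusion holds.
a = 46: τ(46) = 4; 46 ≥ 40.
So a = 46 is the smallest counterexample.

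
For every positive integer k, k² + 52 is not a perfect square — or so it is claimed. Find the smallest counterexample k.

A counterexample is any positive integer k such that k² + 52 is a perfect square; we check each in order.
The first 11 eligible values, up to k = 11, all satisfy the conclusion.
k = 12: 12² + 52 = 196 = 14², a perfect square.
Thus k = 12 disproves the claim, and no smaller k works.

k = 12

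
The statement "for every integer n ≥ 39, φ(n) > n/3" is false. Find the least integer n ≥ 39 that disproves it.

Check each integer n ≥ 39 in order until the claim fails.
For n = 39, 40, 41 the conclusion holds.
n = 42: φ(42) = 12 and 42/3 = 14, so φ(42) ≤ 42/3.

n = 42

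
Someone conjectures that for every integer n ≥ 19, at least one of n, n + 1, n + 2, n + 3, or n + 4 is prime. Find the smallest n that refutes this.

n = 24

The first 5 eligible values, up to n = 23, all satisfy the conclusion.
n = 24: 24 = 2 × 12; 25 = 5 × 5; 26 = 2 × 13; 27 = 3 × 9; 28 = 2 × 14 — all composite.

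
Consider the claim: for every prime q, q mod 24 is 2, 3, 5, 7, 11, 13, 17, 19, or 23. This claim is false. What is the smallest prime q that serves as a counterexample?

We need the least prime q for which the claim fails.
The first 20 eligible values, up to q = 71, all satisfy the conclusion.
q = 73: 73 mod 24 = 1 — not in {2, 3, 5, 7, 11, 13, 17, 19, 23}.

q = 73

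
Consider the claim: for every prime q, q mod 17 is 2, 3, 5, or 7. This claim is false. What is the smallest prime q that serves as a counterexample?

For q = 2, 3, 5, 7 the conclusion holds.
q = 11: 11 mod 17 = 11 — not in {2, 3, 5, 7}.
Thus q = 11 disproves the claim, and no smaller q works.

q = 11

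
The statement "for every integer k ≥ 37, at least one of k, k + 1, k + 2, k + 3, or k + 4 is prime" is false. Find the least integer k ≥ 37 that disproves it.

k = 48

Check each integer k ≥ 37 in order until k, k + 1, k + 2, k + 3, k + 4 are all composite.
For k = 37, 38, 39, 40, …, 45, 46, 47 the conclusion holds.
k = 48: 48 = 2 × 24; 49 = 7 × 7; 50 = 2 × 25; 51 = 3 × 17; 52 = 2 × 26 — all composite.
So k = 48 is the smallest counterexample.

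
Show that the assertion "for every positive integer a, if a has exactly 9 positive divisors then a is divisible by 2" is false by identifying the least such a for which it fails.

a = 225

We need the least positive integer a for which a has exactly 9 positive divisors but a is not divisible by 2.
For a = 36, 100, 196 the conclusion holds.
a = 225: τ(225) = 9; 225 mod 2 = 1.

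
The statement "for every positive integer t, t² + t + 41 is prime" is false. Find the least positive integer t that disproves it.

t = 40

Check each positive integer t in order until t² + t + 41 is not prime.
For t = 1, 2, 3, 4, …, 37, 38, 39 the conclusion holds.
t = 40: t² + t + 41 = 1681 = 41 × 41, composite.
So t = 40 is the smallest counterexample.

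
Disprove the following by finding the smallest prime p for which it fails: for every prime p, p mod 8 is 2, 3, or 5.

Check each prime p in order until the claim fails.
For p = 2, 3, 5 the conclusion holds.
p = 7: 7 mod 8 = 7 — not in {2, 3, 5}.
Thus p = 7 disproves the claim, and no smaller p works.

p = 7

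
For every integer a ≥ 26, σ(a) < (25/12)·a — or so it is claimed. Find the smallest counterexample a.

We need the least integer a ≥ 26 for which the claim fails.
a = 26: σ(26) = 42; 42 < 325/6.
a = 27: σ(27) = 40; 40 < 225/4.
a = 28: σ(28) = 56; 56 < 175/3.
a = 29: σ(29) = 30; 30 < 725/12.
a = 30: σ(30) = 72; 72 ≥ 125/2.
So a = 30 is the smallest counterexample.

a = 30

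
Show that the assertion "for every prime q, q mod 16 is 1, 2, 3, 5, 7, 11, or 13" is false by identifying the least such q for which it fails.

q = 31

We need the least prime q for which the claim fails.
The first 10 eligible values, up to q = 29, all satisfy the conclusion.
q = 31: 31 mod 16 = 15 — not in {1, 2, 3, 5, 7, 11, 13}.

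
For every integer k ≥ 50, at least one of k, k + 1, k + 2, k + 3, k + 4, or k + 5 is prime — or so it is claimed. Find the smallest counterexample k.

Check each integer k ≥ 50 in order until k, k + 1, k + 2, k + 3, k + 4, k + 5 are all composite.
The first 40 eligible values, up to k = 89, all satisfy the conclusion.
k = 90: 90 = 2 × 45; 91 = 7 × 13; 92 = 2 × 46; 93 = 3 × 31; 94 = 2 × 47; 95 = 5 × 19 — all composite.

k = 90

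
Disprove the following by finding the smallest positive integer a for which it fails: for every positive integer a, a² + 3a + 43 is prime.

a = 39

Check each positive integer a in order until a² + 3a + 43 is not prime.
For a = 1, 2, 3, 4, …, 36, 37, 38 the conclusion holds.
a = 39: a² + 3a + 43 = 1681 = 41 × 41, composite.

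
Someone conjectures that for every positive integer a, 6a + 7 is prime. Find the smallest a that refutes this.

a = 3

For a = 1, 2 the conclusion holds.
a = 3: 6a + 7 = 25 = 5 × 5, composite.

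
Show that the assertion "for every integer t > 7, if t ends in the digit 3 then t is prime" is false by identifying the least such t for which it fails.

t = 33

For t = 13, 23 the conclusion holds.
t = 33: 33 ends in 3; 33 = 3 × 11, composite.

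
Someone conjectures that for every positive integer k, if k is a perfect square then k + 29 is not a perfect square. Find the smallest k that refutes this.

k = 196

Check each positive integer k in order until k is a perfect square but k + 29 is a perfect square.
For k = 1, 4, 9, 16, …, 121, 144, 169 the conclusion holds.
k = 196: 196 = 14² and 196 + 29 = 225 = 15².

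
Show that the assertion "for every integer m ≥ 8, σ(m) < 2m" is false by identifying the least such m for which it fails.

m = 12

The first 4 eligible values, up to m = 11, all satisfy the conclusion.
m = 12: σ(12) = 28; 28 ≥ 24.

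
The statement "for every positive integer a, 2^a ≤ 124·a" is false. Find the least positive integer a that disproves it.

a = 11

A counterexample is any positive integer a such that 2^a > 124·a; we check each in order.
The first 10 eligible values, up to a = 10, all satisfy the conclusion.
a = 11: 2^a = 2048 and 124·a = 1364, so 2048 > 1364.
So a = 11 is the smallest counterexample.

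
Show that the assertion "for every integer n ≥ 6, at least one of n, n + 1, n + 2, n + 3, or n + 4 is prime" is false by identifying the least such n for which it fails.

The first 18 eligible values, up to n = 23, all satisfy the conclusion.
n = 24: 24 = 2 × 12; 25 = 5 × 5; 26 = 2 × 13; 27 = 3 × 9; 28 = 2 × 14 — all composite.
Thus n = 24 disproves the claim, and no smaller n works.

n = 24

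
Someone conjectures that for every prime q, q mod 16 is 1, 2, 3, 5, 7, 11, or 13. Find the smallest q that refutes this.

q = 31

We need the least prime q for which the claim fails.
For q = 2, 3, 5, 7, 11, 13, 17, 19, 23, 29 the conclusion holds.
q = 31: 31 mod 16 = 15 — not in {1, 2, 3, 5, 7, 11, 13}.
So q = 31 is the smallest counterexample.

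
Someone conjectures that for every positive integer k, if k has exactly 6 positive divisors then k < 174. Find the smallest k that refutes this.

k = 175

We need the least positive integer k for which k has exactly 6 positive divisors but the claim fails.
The first 25 eligible values, up to k = 172, all satisfy the conclusion.
k = 175: τ(175) = 6; 175 ≥ 174.
Thus k = 175 disproves the claim, and no smaller k works.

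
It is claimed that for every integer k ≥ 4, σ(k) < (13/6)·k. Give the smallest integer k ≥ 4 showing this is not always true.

k = 12

Check each integer k ≥ 4 in order until the claim fails.
For k = 4, 5, 6, 7, 8, 9, 10, 11 the conclusion holds.
k = 12: σ(12) = 28; 28 ≥ 26.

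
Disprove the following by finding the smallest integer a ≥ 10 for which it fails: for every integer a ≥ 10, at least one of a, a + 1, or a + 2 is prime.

a = 14

The first 4 eligible values, up to a = 13, all satisfy the conclusion.
a = 14: 14 = 2 × 7; 15 = 3 × 5; 16 = 2 × 8 — all composite.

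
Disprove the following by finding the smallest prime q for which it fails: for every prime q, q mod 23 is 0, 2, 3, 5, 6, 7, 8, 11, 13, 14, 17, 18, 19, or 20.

For q = 2, 3, 5, 7, …, 37, 41, 43 the conclusion holds.
q = 47: 47 mod 23 = 1 — not in {0, 2, 3, 5, 6, 7, 8, 11, 13, 14, 17, 18, 19, 20}.
So q = 47 is the smallest counterexample.

q = 47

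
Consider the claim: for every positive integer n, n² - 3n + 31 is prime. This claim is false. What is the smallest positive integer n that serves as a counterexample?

n = 4

A counterexample is any positive integer n such that n² - 3n + 31 is not prime; we check each in order.
For n = 1, 2, 3 the conclusion holds.
n = 4: n² - 3n + 31 = 35 = 5 × 7, composite.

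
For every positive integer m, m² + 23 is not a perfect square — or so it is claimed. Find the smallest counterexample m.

m = 11

For m = 1, 2, 3, 4, 5, 6, 7, 8, 9, 10 the conclusion holds.
m = 11: 11² + 23 = 144 = 12², a perfect square.
Thus m = 11 disproves the claim, and no smaller m works.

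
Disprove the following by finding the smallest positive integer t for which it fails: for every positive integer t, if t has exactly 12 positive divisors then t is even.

Check each positive integer t in order until t has exactly 12 positive divisors but t is odd.
The first 24 eligible values, up to t = 308, all satisfy the conclusion.
t = 315: divisors of 315: 12 divisors; 315 is odd.

t = 315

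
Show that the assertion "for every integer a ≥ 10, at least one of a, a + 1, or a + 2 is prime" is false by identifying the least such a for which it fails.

A counterexample is any integer a ≥ 10 such that a, a + 1, a + 2 are all composite; we check each in order.
For a = 10, 11, 12, 13 the conclusion holds.
a = 14: 14 = 2 × 7; 15 = 3 × 5; 16 = 2 × 8 — all composite.

a = 14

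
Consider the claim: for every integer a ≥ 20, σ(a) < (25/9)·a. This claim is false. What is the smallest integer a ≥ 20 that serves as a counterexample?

a = 60

A counterexample is any integer a ≥ 20 such that the claim fails; we check each in order.
The first 40 eligible values, up to a = 59, all satisfy the conclusion.
a = 60: σ(60) = 168; 168 ≥ 500/3.
Hence a = 60 is a counterexample.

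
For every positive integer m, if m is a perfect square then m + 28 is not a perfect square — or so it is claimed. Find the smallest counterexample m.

m = 1: 1 + 28 = 29, not a perfect square.
m = 4: 4 + 28 = 32, not a perfect square.
m = 9: 9 + 28 = 37, not a perfect square.
m = 16: 16 + 28 = 44, not a perfect square.
m = 25: 25 + 28 = 53, not a perfect square.
m = 36: 36 = 6² and 36 + 28 = 64 = 8².

m = 36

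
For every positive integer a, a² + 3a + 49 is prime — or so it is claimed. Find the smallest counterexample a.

a = 4

A counterexample is any positive integer a such that a² + 3a + 49 is not prime; we check each in order.
a = 1: a² + 3a + 49 = 53, prime.
a = 2: a² + 3a + 49 = 59, prime.
a = 3: a² + 3a + 49 = 67, prime.
a = 4: a² + 3a + 49 = 77 = 7 × 11, composite.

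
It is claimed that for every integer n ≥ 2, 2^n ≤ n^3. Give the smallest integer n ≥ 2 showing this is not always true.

Check each integer n ≥ 2 in order until 2^n > n^3.
For n = 2, 3, 4, 5, 6, 7, 8, 9 the conclusion holds.
n = 10: 2^n = 1024 and n^3 = 1000, so 1024 > 1000.
Thus n = 10 disproves the claim, and no smaller n works.

n = 10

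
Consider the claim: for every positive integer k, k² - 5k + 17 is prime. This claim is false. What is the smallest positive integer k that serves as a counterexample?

The first 12 eligible values, up to k = 12, all satisfy the conclusion.
k = 13: k² - 5k + 17 = 121 = 11 × 11, composite.
So k = 13 is the smallest counterexample.

k = 13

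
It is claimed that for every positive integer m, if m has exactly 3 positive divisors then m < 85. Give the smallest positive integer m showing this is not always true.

m = 121

Check each positive integer m in order until m has exactly 3 positive divisors but the claim fails.
For m = 4, 9, 25, 49 the conclusion holds.
m = 121: τ(121) = 3; 121 ≥ 85.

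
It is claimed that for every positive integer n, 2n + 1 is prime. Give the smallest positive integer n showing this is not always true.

n = 4

A counterexample is any positive integer n such that 2n + 1 is not prime; we check each in order.
n = 1: 2n + 1 = 3, prime.
n = 2: 2n + 1 = 5, prime.
n = 3: 2n + 1 = 7, prime.
n = 4: 2n + 1 = 9 = 3 × 3, composite.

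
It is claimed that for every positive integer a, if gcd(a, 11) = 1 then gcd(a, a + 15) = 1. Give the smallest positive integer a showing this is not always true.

a = 3

Check each positive integer a in order until gcd(a, 11) = 1 but gcd(a, a + 15) > 1.
a = 1: gcd(1, 16) = 1.
a = 2: gcd(2, 17) = 1.
a = 3: gcd(3, 18) = 3.
Hence a = 3 is a counterexample.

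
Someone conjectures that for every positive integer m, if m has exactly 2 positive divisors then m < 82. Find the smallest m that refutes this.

A counterexample is any positive integer m such that m has exactly 2 positive divisors but the claim fails; we check each in order.
For m = 2, 3, 5, 7, …, 71, 73, 79 the conclusion holds.
m = 83: τ(83) = 2; 83 ≥ 82.
So m = 83 is the smallest counterexample.

m = 83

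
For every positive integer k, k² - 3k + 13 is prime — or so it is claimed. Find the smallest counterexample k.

k = 12

For k = 1, 2, 3, 4, …, 9, 10, 11 the conclusion holds.
k = 12: k² - 3k + 13 = 121 = 11 × 11, composite.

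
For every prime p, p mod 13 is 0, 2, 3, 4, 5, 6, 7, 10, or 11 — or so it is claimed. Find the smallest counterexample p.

p = 47

A counterexample is any prime p such that the claim fails; we check each in order.
For p = 2, 3, 5, 7, …, 37, 41, 43 the conclusion holds.
p = 47: 47 mod 13 = 8 — not in {0, 2, 3, 4, 5, 6, 7, 10, 11}.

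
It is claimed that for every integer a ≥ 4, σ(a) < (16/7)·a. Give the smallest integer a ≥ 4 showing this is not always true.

a = 12

We need the least integer a ≥ 4 for which the claim fails.
For a = 4, 5, 6, 7, 8, 9, 10, 11 the conclusion holds.
a = 12: σ(12) = 28; 28 ≥ 192/7.
Thus a = 12 disproves the claim, and no smaller a works.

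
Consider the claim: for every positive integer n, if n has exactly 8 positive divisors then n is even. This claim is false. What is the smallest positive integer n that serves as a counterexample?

A counterexample is any positive integer n such that n has exactly 8 positive divisors but n is odd; we check each in order.
The first 12 eligible values, up to n = 104, all satisfy the conclusion.
n = 105: divisors of 105: 1, 3, 5, 7, 15, 21, 35, 105; 105 is odd.

n = 105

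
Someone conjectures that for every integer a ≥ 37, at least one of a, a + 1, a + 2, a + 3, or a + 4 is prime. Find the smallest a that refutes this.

a = 48

A counterexample is any integer a ≥ 37 such that a, a + 1, a + 2, a + 3, a + 4 are all composite; we check each in order.
The first 11 eligible values, up to a = 47, all satisfy the conclusion.
a = 48: 48 = 2 × 24; 49 = 7 × 7; 50 = 2 × 25; 51 = 3 × 17; 52 = 2 × 26 — all composite.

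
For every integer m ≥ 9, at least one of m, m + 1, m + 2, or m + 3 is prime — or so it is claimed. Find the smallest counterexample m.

m = 24

We need the least integer m ≥ 9 for which m, m + 1, m + 2, m + 3 are all composite.
For m = 9, 10, 11, 12, …, 21, 22, 23 the conclusion holds.
m = 24: 24 = 2 × 12; 25 = 5 × 5; 26 = 2 × 13; 27 = 3 × 9 — all composite.
So m = 24 is the smallest counterexample.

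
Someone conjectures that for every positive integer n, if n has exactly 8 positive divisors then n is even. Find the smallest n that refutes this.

n = 105

A counterexample is any positive integer n such that n has exactly 8 positive divisors but n is odd; we check each in order.
The first 12 eligible values, up to n = 104, all satisfy the conclusion.
n = 105: divisors of 105: 1, 3, 5, 7, 15, 21, 35, 105; 105 is odd.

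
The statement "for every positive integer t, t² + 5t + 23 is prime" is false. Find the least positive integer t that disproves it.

t = 14

For t = 1, 2, 3, 4, …, 11, 12, 13 the conclusion holds.
t = 14: t² + 5t + 23 = 289 = 17 × 17, composite.
Hence t = 14 is a counterexample.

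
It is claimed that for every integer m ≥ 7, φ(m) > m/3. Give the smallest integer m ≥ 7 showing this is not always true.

We need the least integer m ≥ 7 for which the claim fails.
The first 5 eligible values, up to m = 11, all satisfy the conclusion.
m = 12: φ(12) = 4 and 12/3 = 4, so φ(12) ≤ 12/3.
So m = 12 is the smallest counterexample.

m = 12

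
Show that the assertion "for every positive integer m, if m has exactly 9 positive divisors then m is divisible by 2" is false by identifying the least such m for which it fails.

A counterexample is any positive integer m such that m has exactly 9 positive divisors but m is not divisible by 2; we check each in order.
m = 36: τ(36) = 9; 36 mod 2 = 0.
m = 100: τ(100) = 9; 100 mod 2 = 0.
m = 196: τ(196) = 9; 196 mod 2 = 0.
m = 225: τ(225) = 9; 225 mod 2 = 1.

m = 225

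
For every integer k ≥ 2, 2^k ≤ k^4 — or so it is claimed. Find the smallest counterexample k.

k = 17

The first 15 eligible values, up to k = 16, all satisfy the conclusion.
k = 17: 2^k = 131072 and k^4 = 83521, so 131072 > 83521.
So k = 17 is the smallest counterexample.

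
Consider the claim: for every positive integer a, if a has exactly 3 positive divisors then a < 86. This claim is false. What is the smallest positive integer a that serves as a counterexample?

a = 121

We need the least positive integer a for which a has exactly 3 positive divisors but the claim fails.
a = 4: τ(4) = 3; 4 < 86.
a = 9: τ(9) = 3; 9 < 86.
a = 25: τ(25) = 3; 25 < 86.
a = 49: τ(49) = 3; 49 < 86.
a = 121: τ(121) = 3; 121 ≥ 86.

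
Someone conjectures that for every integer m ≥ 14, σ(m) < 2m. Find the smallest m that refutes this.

The first 4 eligible values, up to m = 17, all satisfy the conclusion.
m = 18: σ(18) = 39; 39 ≥ 36.

m = 18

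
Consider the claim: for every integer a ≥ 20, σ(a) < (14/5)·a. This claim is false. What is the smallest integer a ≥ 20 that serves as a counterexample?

The first 40 eligible values, up to a = 59, all satisfy the conclusion.
a = 60: σ(60) = 168; 168 ≥ 168.
So a = 60 is the smallest counterexample.

a = 60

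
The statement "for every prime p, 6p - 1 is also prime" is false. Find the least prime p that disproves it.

p = 11

A counterexample is any prime p such that 6p - 1 is not prime; we check each in order.
p = 2: 6p - 1 = 11, prime.
p = 3: 6p - 1 = 17, prime.
p = 5: 6p - 1 = 29, prime.
p = 7: 6p - 1 = 41, prime.
p = 11: 6p - 1 = 65 = 5 × 13, not prime.
Hence p = 11 is a counterexample.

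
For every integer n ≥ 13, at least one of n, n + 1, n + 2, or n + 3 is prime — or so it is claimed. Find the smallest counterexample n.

Check each integer n ≥ 13 in order until n, n + 1, n + 2, n + 3 are all composite.
For n = 13, 14, 15, 16, …, 21, 22, 23 the conclusion holds.
n = 24: 24 = 2 × 12; 25 = 5 × 5; 26 = 2 × 13; 27 = 3 × 9 — all composite.
Hence n = 24 is a counterexample.

n = 24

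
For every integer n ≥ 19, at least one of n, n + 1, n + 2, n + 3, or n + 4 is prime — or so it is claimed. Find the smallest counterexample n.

Check each integer n ≥ 19 in order until n, n + 1, n + 2, n + 3, n + 4 are all composite.
For n = 19, 20, 21, 22, 23 the conclusion holds.
n = 24: 24 = 2 × 12; 25 = 5 × 5; 26 = 2 × 13; 27 = 3 × 9; 28 = 2 × 14 — all composite.

n = 24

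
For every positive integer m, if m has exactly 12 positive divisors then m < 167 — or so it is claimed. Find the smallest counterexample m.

Check each positive integer m in order until m has exactly 12 positive divisors but the claim fails.
For m = 60, 72, 84, 90, …, 150, 156, 160 the conclusion holds.
m = 198: τ(198) = 12; 198 ≥ 167.

m = 198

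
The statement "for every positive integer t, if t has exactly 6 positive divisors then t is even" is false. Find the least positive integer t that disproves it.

A counterexample is any positive integer t such that t has exactly 6 positive divisors but t is odd; we check each in order.
The first 6 eligible values, up to t = 44, all satisfy the conclusion.
t = 45: divisors of 45: 1, 3, 5, 9, 15, 45; 45 is odd.

t = 45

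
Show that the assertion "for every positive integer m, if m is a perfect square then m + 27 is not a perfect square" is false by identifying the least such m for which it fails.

Check each positive integer m in order until m is a perfect square but m + 27 is a perfect square.
m = 1: 1 + 27 = 28, not a perfect square.
m = 4: 4 + 27 = 31, not a perfect square.
m = 9: 9 = 3² and 9 + 27 = 36 = 6².

m = 9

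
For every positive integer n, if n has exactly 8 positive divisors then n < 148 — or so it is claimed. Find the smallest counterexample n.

For n = 24, 30, 40, 42, …, 135, 136, 138 the conclusion holds.
n = 152: τ(152) = 8; 152 ≥ 148.
Thus n = 152 disproves the claim, and no smaller n works.

n = 152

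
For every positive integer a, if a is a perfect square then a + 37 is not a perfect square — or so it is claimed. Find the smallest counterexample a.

Check each positive integer a in order until a is a perfect square but a + 37 is a perfect square.
The first 17 eligible values, up to a = 289, all satisfy the conclusion.
a = 324: 324 = 18² and 324 + 37 = 361 = 19².
Thus a = 324 disproves the claim, and no smaller a works.

a = 324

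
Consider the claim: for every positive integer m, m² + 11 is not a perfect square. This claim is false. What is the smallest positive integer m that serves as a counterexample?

Check each positive integer m in order until m² + 11 is a perfect square.
m = 1: 1² + 11 = 12, not a perfect square.
m = 2: 2² + 11 = 15, not a perfect square.
m = 3: 3² + 11 = 20, not a perfect square.
m = 4: 4² + 11 = 27, not a perfect square.
m = 5: 5² + 11 = 36 = 6², a perfect square.
Thus m = 5 disproves the claim, and no smaller m works.

m = 5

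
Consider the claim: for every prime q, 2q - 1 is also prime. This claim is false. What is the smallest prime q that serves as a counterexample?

q = 5

Check each prime q in order until 2q - 1 is not prime.
q = 2: 2q - 1 = 3, prime.
q = 3: 2q - 1 = 5, prime.
q = 5: 2q - 1 = 9 = 3 × 3, not prime.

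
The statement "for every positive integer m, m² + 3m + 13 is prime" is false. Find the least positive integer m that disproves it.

Check each positive integer m in order until m² + 3m + 13 is not prime.
m = 1: m² + 3m + 13 = 17, prime.
m = 2: m² + 3m + 13 = 23, prime.
m = 3: m² + 3m + 13 = 31, prime.
m = 4: m² + 3m + 13 = 41, prime.
m = 5: m² + 3m + 13 = 53, prime.
m = 6: m² + 3m + 13 = 67, prime.
m = 7: m² + 3m + 13 = 83, prime.
m = 8: m² + 3m + 13 = 101, prime.
m = 9: m² + 3m + 13 = 121 = 11 × 11, composite.

m = 9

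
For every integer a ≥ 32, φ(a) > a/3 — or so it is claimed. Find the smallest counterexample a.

a = 36

A counterexample is any integer a ≥ 32 such that the claim fails; we check each in order.
For a = 32, 33, 34, 35 the conclusion holds.
a = 36: φ(36) = 12 and 36/3 = 12, so φ(36) ≤ 36/3.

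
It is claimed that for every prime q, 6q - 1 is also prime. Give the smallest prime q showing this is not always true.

We need the least prime q for which 6q - 1 is not prime.
q = 2: 6q - 1 = 11, prime.
q = 3: 6q - 1 = 17, prime.
q = 5: 6q - 1 = 29, prime.
q = 7: 6q - 1 = 41, prime.
q = 11: 6q - 1 = 65 = 5 × 13, not prime.
So q = 11 is the smallest counterexample.

q = 11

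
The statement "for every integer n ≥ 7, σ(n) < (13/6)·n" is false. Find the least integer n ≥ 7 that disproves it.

n = 12

We need the least integer n ≥ 7 for which the claim fails.
For n = 7, 8, 9, 10, 11 the conclusion holds.
n = 12: σ(12) = 28; 28 ≥ 26.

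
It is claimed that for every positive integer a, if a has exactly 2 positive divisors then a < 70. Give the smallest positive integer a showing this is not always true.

A counterexample is any positive integer a such that a has exactly 2 positive divisors but the claim fails; we check each in order.
For a = 2, 3, 5, 7, …, 59, 61, 67 the conclusion holds.
a = 71: τ(71) = 2; 71 ≥ 70.

a = 71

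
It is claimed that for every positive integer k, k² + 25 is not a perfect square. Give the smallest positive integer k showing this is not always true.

k = 12

The first 11 eligible values, up to k = 11, all satisfy the conclusion.
k = 12: 12² + 25 = 169 = 13², a perfect square.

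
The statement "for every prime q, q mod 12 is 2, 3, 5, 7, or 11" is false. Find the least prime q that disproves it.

q = 13

A counterexample is any prime q such that the claim fails; we check each in order.
The first 5 eligible values, up to q = 11, all satisfy the conclusion.
q = 13: 13 mod 12 = 1 — not in {2, 3, 5, 7, 11}.
So q = 13 is the smallest counterexample.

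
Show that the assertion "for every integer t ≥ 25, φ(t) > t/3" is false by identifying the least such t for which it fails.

For t = 25, 26, 27, 28, 29 the conclusion holds.
t = 30: φ(30) = 8 and 30/3 = 10, so φ(30) ≤ 30/3.

t = 30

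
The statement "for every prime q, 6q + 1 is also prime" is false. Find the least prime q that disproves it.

The first 7 eligible values, up to q = 17, all satisfy the conclusion.
q = 19: 6q + 1 = 115 = 5 × 23, not prime.
Thus q = 19 disproves the claim, and no smaller q works.

q = 19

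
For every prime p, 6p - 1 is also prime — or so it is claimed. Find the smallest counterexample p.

Check each prime p in order until 6p - 1 is not prime.
p = 2: 6p - 1 = 11, prime.
p = 3: 6p - 1 = 17, prime.
p = 5: 6p - 1 = 29, prime.
p = 7: 6p - 1 = 41, prime.
p = 11: 6p - 1 = 65 = 5 × 13, not prime.

p = 11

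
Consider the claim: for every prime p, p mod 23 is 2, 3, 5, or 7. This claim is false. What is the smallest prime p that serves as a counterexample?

For p = 2, 3, 5, 7 the conclusion holds.
p = 11: 11 mod 23 = 11 — not in {2, 3, 5, 7}.
Thus p = 11 disproves the claim, and no smaller p works.

p = 11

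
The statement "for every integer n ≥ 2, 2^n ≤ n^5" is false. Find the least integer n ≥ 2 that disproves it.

For n = 2, 3, 4, 5, …, 20, 21, 22 the conclusion holds.
n = 23: 2^n = 8388608 and n^5 = 6436343, so 8388608 > 6436343.

n = 23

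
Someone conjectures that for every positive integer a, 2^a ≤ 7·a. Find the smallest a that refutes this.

a = 6

a = 1: 2^a = 2 and 7·a = 7, so 2 ≤ 7.
a = 2: 2^a = 4 and 7·a = 14, so 4 ≤ 14.
a = 3: 2^a = 8 and 7·a = 21, so 8 ≤ 21.
a = 4: 2^a = 16 and 7·a = 28, so 16 ≤ 28.
a = 5: 2^a = 32 and 7·a = 35, so 32 ≤ 35.
a = 6: 2^a = 64 and 7·a = 42, so 64 > 42.
Hence a = 6 is a counterexample.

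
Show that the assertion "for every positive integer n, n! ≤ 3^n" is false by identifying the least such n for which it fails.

n = 7

A counterexample is any positive integer n such that n! > 3^n; we check each in order.
n = 1: n! = 1 and 3^n = 3, so 1 ≤ 3.
n = 2: n! = 2 and 3^n = 9, so 2 ≤ 9.
n = 3: n! = 6 and 3^n = 27, so 6 ≤ 27.
n = 4: n! = 24 and 3^n = 81, so 24 ≤ 81.
n = 5: n! = 120 and 3^n = 243, so 120 ≤ 243.
n = 6: n! = 720 and 3^n = 729, so 720 ≤ 729.
n = 7: n! = 5040 and 3^n = 2187, so 5040 > 2187.
Hence n = 7 is a counterexample.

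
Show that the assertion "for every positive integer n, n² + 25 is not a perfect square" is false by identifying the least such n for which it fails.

For n = 1, 2, 3, 4, …, 9, 10, 11 the conclusion holds.
n = 12: 12² + 25 = 169 = 13², a perfect square.

n = 12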